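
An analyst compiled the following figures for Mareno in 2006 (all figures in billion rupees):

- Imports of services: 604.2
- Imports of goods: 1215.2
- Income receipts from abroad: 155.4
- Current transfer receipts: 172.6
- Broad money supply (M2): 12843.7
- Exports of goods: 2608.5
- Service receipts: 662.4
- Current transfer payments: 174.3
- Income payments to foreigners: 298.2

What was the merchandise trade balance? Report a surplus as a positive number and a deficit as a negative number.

Goods balance = 2608.5 - 1215.2 = 1393.3

1393.3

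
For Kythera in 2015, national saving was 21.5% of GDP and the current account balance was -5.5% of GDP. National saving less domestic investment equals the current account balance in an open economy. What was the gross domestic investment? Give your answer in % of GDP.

27.0

I = S - CA = 21.5 - (-5.5) = 27.0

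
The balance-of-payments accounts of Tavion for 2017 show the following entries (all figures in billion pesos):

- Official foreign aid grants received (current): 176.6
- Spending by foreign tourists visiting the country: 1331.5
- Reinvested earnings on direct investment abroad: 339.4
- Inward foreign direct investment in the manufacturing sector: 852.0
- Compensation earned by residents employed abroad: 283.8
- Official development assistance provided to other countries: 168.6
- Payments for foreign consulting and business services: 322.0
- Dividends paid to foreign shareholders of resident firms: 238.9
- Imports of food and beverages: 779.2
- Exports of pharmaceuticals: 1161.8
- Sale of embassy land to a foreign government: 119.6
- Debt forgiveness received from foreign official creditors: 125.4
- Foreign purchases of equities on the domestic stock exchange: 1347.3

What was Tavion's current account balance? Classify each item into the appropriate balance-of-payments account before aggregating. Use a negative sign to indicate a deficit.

Goods: 1161.8 - 779.2 = 382.6
Services: 1331.5 - 322.0 = 1009.5
Primary income: -238.9 + 283.8 + 339.4 = 384.3
Secondary income: 176.6 - 168.6 = 8.0
Current account = 382.6 + 1009.5 + 384.3 + 8.0 = 1784.4
(Excluded from the current account — financial account: inward foreign direct investment in the manufacturing sector 852.0, foreign purchases of equities on the domestic stock exchange 1347.3; capital account: sale of embassy land to a foreign government 119.6, debt forgiveness received from foreign official creditors 125.4.)

1784.4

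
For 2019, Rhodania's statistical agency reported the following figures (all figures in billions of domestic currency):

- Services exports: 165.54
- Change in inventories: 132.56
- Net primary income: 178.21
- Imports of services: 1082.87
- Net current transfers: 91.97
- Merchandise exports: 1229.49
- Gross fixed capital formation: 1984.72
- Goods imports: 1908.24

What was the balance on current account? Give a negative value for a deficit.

Goods balance = 1229.49 - 1908.24 = -678.75
Services balance = 165.54 - 1082.87 = -917.33
Trade balance (goods + services) = -678.75 + (-917.33) = -1596.08
Net primary income = 178.21
Net secondary income = 91.97
Current account = -1596.08 + 178.21 + 91.97 = -1325.90

-1325.90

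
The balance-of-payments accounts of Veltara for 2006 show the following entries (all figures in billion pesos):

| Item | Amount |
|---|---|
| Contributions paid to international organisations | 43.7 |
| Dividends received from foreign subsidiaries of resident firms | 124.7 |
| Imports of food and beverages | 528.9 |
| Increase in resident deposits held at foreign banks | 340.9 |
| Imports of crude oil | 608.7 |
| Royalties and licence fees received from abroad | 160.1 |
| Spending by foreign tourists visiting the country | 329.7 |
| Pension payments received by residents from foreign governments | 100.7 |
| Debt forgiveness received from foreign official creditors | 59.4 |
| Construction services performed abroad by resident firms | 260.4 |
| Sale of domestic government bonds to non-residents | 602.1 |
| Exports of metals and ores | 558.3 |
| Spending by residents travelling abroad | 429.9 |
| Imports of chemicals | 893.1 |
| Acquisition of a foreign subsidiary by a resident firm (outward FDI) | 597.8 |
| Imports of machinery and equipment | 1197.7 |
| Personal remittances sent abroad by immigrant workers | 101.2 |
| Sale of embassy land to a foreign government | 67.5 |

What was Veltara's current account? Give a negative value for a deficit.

Goods: -893.1 + 558.3 - 1197.7 - 608.7 - 528.9 = -2670.1
Services: 160.1 + 329.7 + 260.4 - 429.9 = 320.3
Primary income: 124.7
Secondary income: 100.7 - 101.2 - 43.7 = -44.2
Current account = (-2670.1) + 320.3 + 124.7 + (-44.2) = -2269.3
(Excluded from the current account — financial account: increase in resident deposits held at foreign banks 340.9, sale of domestic government bonds to non-residents 602.1, acquisition of a foreign subsidiary by a resident firm (outward FDI) 597.8; capital account: debt forgiveness received from foreign official creditors 59.4, sale of embassy land to a foreign government 67.5.)

-2269.3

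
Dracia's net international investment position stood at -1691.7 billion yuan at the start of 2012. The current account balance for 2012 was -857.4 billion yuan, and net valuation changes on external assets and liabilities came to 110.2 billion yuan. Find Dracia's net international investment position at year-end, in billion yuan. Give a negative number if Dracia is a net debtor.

Change in NIIP = current account + net valuation change = -857.4 + 110.2 = -747.2
End-of-year NIIP = -1691.7 + (-747.2) = -2438.9

-2438.9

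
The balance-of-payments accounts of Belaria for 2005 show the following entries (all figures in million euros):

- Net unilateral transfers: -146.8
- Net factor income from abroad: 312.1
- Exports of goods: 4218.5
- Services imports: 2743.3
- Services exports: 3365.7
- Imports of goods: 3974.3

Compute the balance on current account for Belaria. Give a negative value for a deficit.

Goods balance = 4218.5 - 3974.3 = 244.2
Services balance = 3365.7 - 2743.3 = 622.4
Trade balance (goods + services) = 244.2 + 622.4 = 866.6
Net primary income = 312.1
Net secondary income = -146.8
Current account = 866.6 + 312.1 + (-146.8) = 1031.9

1031.9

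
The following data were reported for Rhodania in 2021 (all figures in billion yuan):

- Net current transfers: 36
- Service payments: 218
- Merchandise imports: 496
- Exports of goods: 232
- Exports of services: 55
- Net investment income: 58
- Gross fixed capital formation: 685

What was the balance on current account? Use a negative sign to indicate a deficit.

-333

Goods balance = 232 - 496 = -264
Services balance = 55 - 218 = -163
Trade balance (goods + services) = -264 + (-163) = -427
Net primary income = 58
Net secondary income = 36
Current account = -427 + 58 + 36 = -333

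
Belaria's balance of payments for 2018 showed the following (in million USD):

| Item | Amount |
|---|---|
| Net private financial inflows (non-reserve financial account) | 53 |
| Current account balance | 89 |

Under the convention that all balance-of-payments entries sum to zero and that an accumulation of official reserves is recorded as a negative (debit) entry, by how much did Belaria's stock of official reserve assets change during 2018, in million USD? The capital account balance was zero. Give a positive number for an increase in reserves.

142

Official reserve transactions balance = -(89 + 53) = -142
An accumulation of reserves is recorded as a debit (negative entry), so the change in the stock of reserves is the negative of that balance.
Change in official reserves = -(-142) = 142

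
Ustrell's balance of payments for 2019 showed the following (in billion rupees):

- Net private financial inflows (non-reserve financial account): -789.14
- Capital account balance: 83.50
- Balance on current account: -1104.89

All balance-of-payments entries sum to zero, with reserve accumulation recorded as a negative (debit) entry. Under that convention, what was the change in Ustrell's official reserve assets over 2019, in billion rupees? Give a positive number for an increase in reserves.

-1810.53

Official reserve transactions balance = -((-1104.89) + 83.50 + (-789.14)) = 1810.53
An accumulation of reserves is recorded as a debit (negative entry), so the change in the stock of reserves is the negative of that balance.
Change in official reserves = -(1810.53) = -1810.53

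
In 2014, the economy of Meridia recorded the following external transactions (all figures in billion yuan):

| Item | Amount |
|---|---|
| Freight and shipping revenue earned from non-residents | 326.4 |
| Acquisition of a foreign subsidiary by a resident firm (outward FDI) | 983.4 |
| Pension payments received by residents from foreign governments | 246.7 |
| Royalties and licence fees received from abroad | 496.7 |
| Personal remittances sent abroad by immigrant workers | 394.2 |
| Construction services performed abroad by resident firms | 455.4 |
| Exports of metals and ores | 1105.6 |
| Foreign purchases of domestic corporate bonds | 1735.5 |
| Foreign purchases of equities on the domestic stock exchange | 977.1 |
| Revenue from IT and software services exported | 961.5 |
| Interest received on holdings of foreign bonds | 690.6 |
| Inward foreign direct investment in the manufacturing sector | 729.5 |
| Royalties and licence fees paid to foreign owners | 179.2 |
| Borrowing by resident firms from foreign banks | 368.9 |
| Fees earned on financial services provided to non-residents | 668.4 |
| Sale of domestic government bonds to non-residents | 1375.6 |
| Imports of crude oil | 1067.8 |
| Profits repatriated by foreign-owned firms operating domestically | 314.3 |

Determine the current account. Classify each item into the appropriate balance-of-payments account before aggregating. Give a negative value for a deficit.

Goods: 1105.6 - 1067.8 = 37.8
Services: 455.4 + 326.4 + 961.5 + 668.4 + 496.7 - 179.2 = 2729.2
Primary income: 690.6 - 314.3 = 376.3
Secondary income: 246.7 - 394.2 = -147.5
Current account = 37.8 + 2729.2 + 376.3 + (-147.5) = 2995.8
(Excluded from the current account — financial account: acquisition of a foreign subsidiary by a resident firm (outward FDI) 983.4, foreign purchases of domestic corporate bonds 1735.5, foreign purchases of equities on the domestic stock exchange 977.1, inward foreign direct investment in the manufacturing sector 729.5, borrowing by resident firms from foreign banks 368.9, sale of domestic government bonds to non-residents 1375.6.)

2995.8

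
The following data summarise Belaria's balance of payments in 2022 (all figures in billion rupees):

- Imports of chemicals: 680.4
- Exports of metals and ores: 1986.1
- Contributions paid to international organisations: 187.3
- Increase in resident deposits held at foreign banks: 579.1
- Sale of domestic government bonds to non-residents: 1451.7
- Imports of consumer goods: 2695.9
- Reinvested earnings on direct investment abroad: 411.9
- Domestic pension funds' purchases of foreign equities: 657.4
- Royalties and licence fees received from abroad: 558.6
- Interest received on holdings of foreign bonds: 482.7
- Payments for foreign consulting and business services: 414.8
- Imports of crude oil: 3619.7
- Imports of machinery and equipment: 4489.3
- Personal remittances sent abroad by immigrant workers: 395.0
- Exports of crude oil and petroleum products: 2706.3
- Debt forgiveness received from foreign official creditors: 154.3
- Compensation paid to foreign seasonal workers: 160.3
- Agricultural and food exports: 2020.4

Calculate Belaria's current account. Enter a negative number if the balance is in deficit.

-4476.7

Goods: 2020.4 + 2706.3 - 4489.3 - 3619.7 - 2695.9 + 1986.1 - 680.4 = -4772.5
Services: 558.6 - 414.8 = 143.8
Primary income: 411.9 - 160.3 + 482.7 = 734.3
Secondary income: -187.3 - 395.0 = -582.3
Current account = (-4772.5) + 143.8 + 734.3 + (-582.3) = -4476.7
(Excluded from the current account — financial account: increase in resident deposits held at foreign banks 579.1, sale of domestic government bonds to non-residents 1451.7, domestic pension funds' purchases of foreign equities 657.4; capital account: debt forgiveness received from foreign official creditors 154.3.)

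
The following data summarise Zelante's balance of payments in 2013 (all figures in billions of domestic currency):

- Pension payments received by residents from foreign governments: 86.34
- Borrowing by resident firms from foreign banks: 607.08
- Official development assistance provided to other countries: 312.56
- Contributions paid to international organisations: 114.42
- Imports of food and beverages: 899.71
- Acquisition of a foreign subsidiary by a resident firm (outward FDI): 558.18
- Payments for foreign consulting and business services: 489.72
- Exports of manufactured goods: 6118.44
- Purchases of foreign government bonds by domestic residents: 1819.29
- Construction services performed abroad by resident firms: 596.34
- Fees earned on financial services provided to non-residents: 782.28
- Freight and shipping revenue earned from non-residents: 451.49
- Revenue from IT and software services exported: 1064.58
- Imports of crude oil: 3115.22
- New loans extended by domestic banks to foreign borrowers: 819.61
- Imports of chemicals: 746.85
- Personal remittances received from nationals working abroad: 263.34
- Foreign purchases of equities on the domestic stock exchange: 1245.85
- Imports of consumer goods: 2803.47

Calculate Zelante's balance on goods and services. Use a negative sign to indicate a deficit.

958.16

Goods: 6118.44 - 746.85 - 899.71 - 3115.22 - 2803.47 = -1446.81
Services: 451.49 + 782.28 + 596.34 + 1064.58 - 489.72 = 2404.97
Trade balance = -1446.81 + 2404.97 = 958.16
(Excluded from the trade balance — secondary income: pension payments received by residents from foreign governments 86.34, official development assistance provided to other countries 312.56, contributions paid to international organisations 114.42, personal remittances received from nationals working abroad 263.34; financial account: borrowing by resident firms from foreign banks 607.08, acquisition of a foreign subsidiary by a resident firm (outward FDI) 558.18, purchases of foreign government bonds by domestic residents 1819.29, new loans extended by domestic banks to foreign borrowers 819.61, foreign purchases of equities on the domestic stock exchange 1245.85.)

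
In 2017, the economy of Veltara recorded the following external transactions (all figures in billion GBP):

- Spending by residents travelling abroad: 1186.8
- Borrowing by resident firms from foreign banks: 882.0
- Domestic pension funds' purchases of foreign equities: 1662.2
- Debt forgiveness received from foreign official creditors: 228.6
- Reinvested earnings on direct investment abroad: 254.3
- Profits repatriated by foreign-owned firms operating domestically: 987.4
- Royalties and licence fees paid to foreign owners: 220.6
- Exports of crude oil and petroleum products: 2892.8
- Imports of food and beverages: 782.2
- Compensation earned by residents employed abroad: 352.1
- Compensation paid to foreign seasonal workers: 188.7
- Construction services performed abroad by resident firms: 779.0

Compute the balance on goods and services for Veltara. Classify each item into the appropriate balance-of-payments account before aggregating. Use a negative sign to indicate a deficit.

1482.2

Goods: -782.2 + 2892.8 = 2110.6
Services: 779.0 - 1186.8 - 220.6 = -628.4
Trade balance = 2110.6 + (-628.4) = 1482.2
(Excluded from the trade balance — financial account: borrowing by resident firms from foreign banks 882.0, domestic pension funds' purchases of foreign equities 1662.2; capital account: debt forgiveness received from foreign official creditors 228.6; primary income: reinvested earnings on direct investment abroad 254.3, profits repatriated by foreign-owned firms operating domestically 987.4, compensation earned by residents employed abroad 352.1, compensation paid to foreign seasonal workers 188.7.)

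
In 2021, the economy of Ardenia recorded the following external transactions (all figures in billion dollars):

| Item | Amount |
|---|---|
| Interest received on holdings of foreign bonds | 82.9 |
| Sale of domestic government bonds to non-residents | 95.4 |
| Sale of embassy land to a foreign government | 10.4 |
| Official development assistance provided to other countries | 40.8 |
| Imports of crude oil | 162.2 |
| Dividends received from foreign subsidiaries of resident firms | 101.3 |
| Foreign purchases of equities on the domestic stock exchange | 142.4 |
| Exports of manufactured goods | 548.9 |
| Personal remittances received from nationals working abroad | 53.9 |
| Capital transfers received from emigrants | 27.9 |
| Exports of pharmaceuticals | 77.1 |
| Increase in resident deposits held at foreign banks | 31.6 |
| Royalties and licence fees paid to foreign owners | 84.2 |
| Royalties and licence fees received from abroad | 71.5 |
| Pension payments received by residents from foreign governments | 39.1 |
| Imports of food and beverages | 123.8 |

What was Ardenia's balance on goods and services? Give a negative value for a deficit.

Goods: -123.8 + 77.1 + 548.9 - 162.2 = 340.0
Services: 71.5 - 84.2 = -12.7
Trade balance = 340.0 + (-12.7) = 327.3
(Excluded from the trade balance — primary income: interest received on holdings of foreign bonds 82.9, dividends received from foreign subsidiaries of resident firms 101.3; financial account: sale of domestic government bonds to non-residents 95.4, foreign purchases of equities on the domestic stock exchange 142.4, increase in resident deposits held at foreign banks 31.6; capital account: sale of embassy land to a foreign government 10.4, capital transfers received from emigrants 27.9; secondary income: official development assistance provided to other countries 40.8, personal remittances received from nationals working abroad 53.9, pension payments received by residents from foreign governments 39.1.)

327.3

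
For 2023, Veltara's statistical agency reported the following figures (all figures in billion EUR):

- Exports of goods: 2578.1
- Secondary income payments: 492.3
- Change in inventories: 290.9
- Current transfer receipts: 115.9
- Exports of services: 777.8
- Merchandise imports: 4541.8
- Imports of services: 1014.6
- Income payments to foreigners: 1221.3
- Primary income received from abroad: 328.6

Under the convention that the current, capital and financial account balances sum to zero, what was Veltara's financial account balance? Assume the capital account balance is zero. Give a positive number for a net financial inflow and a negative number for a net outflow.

Goods balance = 2578.1 - 4541.8 = -1963.7
Services balance = 777.8 - 1014.6 = -236.8
Trade balance (goods + services) = -1963.7 + (-236.8) = -2200.5
Net primary income = 328.6 - 1221.3 = -892.7
Net secondary income = 115.9 - 492.3 = -376.4
Current account = -2200.5 + (-892.7) + (-376.4) = -3469.6
Financial account = -(-3469.6) = 3469.6

3469.6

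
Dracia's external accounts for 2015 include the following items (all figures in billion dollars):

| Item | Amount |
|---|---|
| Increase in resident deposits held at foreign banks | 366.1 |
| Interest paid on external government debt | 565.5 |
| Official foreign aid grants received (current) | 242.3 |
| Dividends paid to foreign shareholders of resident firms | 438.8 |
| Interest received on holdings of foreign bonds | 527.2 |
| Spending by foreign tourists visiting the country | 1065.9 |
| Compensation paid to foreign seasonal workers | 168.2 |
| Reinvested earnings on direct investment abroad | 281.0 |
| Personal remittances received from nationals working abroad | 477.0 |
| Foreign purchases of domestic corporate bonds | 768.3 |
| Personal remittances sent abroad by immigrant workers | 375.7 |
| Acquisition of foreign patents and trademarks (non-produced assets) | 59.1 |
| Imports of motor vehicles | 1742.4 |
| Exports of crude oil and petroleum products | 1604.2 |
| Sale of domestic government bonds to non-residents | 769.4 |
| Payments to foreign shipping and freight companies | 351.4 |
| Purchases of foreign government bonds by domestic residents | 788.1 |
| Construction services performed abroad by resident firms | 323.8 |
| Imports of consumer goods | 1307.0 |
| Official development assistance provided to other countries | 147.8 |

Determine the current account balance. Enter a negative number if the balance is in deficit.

Goods: 1604.2 - 1742.4 - 1307.0 = -1445.2
Services: 323.8 - 351.4 + 1065.9 = 1038.3
Primary income: -438.8 - 565.5 + 281.0 - 168.2 + 527.2 = -364.3
Secondary income: -147.8 + 477.0 - 375.7 + 242.3 = 195.8
Current account = (-1445.2) + 1038.3 + (-364.3) + 195.8 = -575.4
(Excluded from the current account — financial account: increase in resident deposits held at foreign banks 366.1, foreign purchases of domestic corporate bonds 768.3, sale of domestic government bonds to non-residents 769.4, purchases of foreign government bonds by domestic residents 788.1; capital account: acquisition of foreign patents and trademarks (non-produced assets) 59.1.)

-575.4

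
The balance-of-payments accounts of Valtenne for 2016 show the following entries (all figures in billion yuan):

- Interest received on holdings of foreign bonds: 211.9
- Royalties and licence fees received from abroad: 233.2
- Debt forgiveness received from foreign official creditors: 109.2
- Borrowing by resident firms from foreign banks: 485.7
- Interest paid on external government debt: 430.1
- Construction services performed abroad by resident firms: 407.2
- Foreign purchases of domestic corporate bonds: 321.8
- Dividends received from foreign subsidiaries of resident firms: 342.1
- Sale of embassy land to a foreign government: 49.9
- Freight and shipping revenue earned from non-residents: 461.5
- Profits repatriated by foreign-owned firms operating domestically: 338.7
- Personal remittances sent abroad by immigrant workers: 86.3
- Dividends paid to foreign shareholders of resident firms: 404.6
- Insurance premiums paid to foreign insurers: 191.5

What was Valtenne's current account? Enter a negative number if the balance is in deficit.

Services: 407.2 + 461.5 - 191.5 + 233.2 = 910.4
Primary income: -404.6 - 338.7 + 211.9 - 430.1 + 342.1 = -619.4
Secondary income: -86.3
Current account = 910.4 + (-619.4) + (-86.3) = 204.7
(Excluded from the current account — capital account: debt forgiveness received from foreign official creditors 109.2, sale of embassy land to a foreign government 49.9; financial account: borrowing by resident firms from foreign banks 485.7, foreign purchases of domestic corporate bonds 321.8.)

204.7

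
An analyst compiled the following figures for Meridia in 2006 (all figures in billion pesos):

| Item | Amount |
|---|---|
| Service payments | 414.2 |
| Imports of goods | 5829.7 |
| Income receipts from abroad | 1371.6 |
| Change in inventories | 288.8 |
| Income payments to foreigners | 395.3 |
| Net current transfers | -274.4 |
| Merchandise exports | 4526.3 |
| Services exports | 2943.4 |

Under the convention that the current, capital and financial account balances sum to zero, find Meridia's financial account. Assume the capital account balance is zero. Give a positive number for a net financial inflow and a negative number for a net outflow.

Goods balance = 4526.3 - 5829.7 = -1303.4
Services balance = 2943.4 - 414.2 = 2529.2
Trade balance (goods + services) = -1303.4 + 2529.2 = 1225.8
Net primary income = 1371.6 - 395.3 = 976.3
Net secondary income = -274.4
Current account = 1225.8 + 976.3 + (-274.4) = 1927.7
Financial account = -(1927.7) = -1927.7

-1927.7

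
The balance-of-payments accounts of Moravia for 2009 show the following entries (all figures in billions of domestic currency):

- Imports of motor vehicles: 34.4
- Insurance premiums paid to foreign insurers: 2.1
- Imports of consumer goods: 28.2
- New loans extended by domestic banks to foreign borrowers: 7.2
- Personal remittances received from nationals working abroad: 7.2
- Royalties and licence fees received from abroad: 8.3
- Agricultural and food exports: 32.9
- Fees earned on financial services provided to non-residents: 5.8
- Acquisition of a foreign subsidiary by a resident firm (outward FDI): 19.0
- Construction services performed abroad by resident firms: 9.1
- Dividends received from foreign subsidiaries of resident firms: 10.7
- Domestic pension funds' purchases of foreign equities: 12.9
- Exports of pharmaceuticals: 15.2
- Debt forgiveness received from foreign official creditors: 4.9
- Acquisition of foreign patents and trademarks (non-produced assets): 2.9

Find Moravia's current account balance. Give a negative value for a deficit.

24.5

Goods: 15.2 - 34.4 + 32.9 - 28.2 = -14.5
Services: 9.1 + 8.3 - 2.1 + 5.8 = 21.1
Primary income: 10.7
Secondary income: 7.2
Current account = (-14.5) + 21.1 + 10.7 + 7.2 = 24.5
(Excluded from the current account — financial account: new loans extended by domestic banks to foreign borrowers 7.2, acquisition of a foreign subsidiary by a resident firm (outward FDI) 19.0, domestic pension funds' purchases of foreign equities 12.9; capital account: debt forgiveness received from foreign official creditors 4.9, acquisition of foreign patents and trademarks (non-produced assets) 2.9.)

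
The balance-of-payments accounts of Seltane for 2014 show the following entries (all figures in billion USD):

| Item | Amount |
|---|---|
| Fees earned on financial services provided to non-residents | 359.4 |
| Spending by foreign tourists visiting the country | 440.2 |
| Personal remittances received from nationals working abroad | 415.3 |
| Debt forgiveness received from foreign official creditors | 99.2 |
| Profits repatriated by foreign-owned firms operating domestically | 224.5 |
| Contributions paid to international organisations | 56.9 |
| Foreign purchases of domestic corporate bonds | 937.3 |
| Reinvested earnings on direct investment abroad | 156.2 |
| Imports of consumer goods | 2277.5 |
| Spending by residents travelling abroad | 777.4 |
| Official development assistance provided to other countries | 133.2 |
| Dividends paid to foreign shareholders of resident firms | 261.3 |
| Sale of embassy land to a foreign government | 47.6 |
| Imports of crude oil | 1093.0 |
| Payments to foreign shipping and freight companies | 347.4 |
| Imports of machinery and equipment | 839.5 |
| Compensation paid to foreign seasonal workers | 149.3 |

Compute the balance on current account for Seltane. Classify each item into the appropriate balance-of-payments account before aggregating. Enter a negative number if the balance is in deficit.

Goods: -839.5 - 1093.0 - 2277.5 = -4210.0
Services: -777.4 - 347.4 + 359.4 + 440.2 = -325.2
Primary income: -261.3 + 156.2 - 224.5 - 149.3 = -478.9
Secondary income: -56.9 - 133.2 + 415.3 = 225.2
Current account = (-4210.0) + (-325.2) + (-478.9) + 225.2 = -4788.9
(Excluded from the current account — capital account: debt forgiveness received from foreign official creditors 99.2, sale of embassy land to a foreign government 47.6; financial account: foreign purchases of domestic corporate bonds 937.3.)

-4788.9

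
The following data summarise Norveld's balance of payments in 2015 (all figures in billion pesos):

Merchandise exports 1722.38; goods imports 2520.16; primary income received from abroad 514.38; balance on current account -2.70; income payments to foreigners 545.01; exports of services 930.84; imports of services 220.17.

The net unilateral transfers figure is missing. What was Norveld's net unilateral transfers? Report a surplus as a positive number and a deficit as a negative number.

115.04

Current account = goods balance + services balance + net primary income + net secondary income
Sum of the known components = -117.74
Net unilateral transfers = CA - (known components) = -2.70 - (-117.74) = 115.04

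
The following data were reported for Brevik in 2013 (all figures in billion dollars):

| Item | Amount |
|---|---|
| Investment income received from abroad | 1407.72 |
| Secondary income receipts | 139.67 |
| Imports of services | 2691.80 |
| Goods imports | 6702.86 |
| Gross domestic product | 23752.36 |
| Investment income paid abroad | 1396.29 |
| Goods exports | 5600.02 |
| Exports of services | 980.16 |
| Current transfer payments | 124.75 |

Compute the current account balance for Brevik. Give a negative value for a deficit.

Goods balance = 5600.02 - 6702.86 = -1102.84
Services balance = 980.16 - 2691.80 = -1711.64
Trade balance (goods + services) = -1102.84 + (-1711.64) = -2814.48
Net primary income = 1407.72 - 1396.29 = 11.43
Net secondary income = 139.67 - 124.75 = 14.92
Current account = -2814.48 + 11.43 + 14.92 = -2788.13

-2788.13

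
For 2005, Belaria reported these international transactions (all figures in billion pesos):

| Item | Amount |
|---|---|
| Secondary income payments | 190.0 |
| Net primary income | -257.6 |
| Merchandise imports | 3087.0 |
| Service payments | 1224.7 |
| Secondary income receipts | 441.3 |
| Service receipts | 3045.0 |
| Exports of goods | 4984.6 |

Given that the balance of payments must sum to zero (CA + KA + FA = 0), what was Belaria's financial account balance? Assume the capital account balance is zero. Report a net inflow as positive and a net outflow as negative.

-3711.6

Goods balance = 4984.6 - 3087.0 = 1897.6
Services balance = 3045.0 - 1224.7 = 1820.3
Trade balance (goods + services) = 1897.6 + 1820.3 = 3717.9
Net primary income = -257.6
Net secondary income = 441.3 - 190.0 = 251.3
Current account = 3717.9 + (-257.6) + 251.3 = 3711.6
Financial account = -(3711.6) = -3711.6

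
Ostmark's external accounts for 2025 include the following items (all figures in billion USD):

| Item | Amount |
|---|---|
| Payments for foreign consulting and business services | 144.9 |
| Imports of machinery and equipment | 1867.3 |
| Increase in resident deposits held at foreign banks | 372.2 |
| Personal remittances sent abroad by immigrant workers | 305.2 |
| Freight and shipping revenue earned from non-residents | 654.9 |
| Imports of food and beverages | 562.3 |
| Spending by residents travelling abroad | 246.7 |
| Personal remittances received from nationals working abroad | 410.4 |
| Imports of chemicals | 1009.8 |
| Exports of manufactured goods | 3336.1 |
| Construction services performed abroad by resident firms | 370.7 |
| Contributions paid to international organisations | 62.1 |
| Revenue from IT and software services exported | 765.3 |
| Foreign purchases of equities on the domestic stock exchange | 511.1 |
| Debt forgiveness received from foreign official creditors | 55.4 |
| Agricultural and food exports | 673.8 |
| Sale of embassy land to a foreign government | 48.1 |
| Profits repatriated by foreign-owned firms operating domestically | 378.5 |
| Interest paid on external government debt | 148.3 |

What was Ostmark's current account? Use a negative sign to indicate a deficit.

1486.1

Goods: 673.8 - 1867.3 - 1009.8 - 562.3 + 3336.1 = 570.5
Services: 765.3 + 654.9 - 246.7 + 370.7 - 144.9 = 1399.3
Primary income: -378.5 - 148.3 = -526.8
Secondary income: -305.2 + 410.4 - 62.1 = 43.1
Current account = 570.5 + 1399.3 + (-526.8) + 43.1 = 1486.1
(Excluded from the current account — financial account: increase in resident deposits held at foreign banks 372.2, foreign purchases of equities on the domestic stock exchange 511.1; capital account: debt forgiveness received from foreign official creditors 55.4, sale of embassy land to a foreign government 48.1.)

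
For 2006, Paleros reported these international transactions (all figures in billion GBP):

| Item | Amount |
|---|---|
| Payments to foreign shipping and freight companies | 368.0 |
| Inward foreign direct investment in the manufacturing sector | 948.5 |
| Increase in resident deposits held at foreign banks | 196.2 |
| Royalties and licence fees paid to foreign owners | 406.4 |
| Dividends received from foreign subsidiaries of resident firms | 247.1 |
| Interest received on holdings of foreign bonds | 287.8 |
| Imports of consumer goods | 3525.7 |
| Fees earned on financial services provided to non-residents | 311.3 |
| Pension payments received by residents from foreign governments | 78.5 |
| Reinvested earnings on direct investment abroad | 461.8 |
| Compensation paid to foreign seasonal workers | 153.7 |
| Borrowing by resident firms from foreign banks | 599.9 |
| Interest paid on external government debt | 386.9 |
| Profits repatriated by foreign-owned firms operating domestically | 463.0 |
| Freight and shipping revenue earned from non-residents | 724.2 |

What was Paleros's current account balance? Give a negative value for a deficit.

-3193.0

Goods: -3525.7
Services: 311.3 - 406.4 - 368.0 + 724.2 = 261.1
Primary income: -463.0 + 287.8 + 461.8 - 386.9 + 247.1 - 153.7 = -6.9
Secondary income: 78.5
Current account = (-3525.7) + 261.1 + (-6.9) + 78.5 = -3193.0
(Excluded from the current account — financial account: inward foreign direct investment in the manufacturing sector 948.5, increase in resident deposits held at foreign banks 196.2, borrowing by resident firms from foreign banks 599.9.)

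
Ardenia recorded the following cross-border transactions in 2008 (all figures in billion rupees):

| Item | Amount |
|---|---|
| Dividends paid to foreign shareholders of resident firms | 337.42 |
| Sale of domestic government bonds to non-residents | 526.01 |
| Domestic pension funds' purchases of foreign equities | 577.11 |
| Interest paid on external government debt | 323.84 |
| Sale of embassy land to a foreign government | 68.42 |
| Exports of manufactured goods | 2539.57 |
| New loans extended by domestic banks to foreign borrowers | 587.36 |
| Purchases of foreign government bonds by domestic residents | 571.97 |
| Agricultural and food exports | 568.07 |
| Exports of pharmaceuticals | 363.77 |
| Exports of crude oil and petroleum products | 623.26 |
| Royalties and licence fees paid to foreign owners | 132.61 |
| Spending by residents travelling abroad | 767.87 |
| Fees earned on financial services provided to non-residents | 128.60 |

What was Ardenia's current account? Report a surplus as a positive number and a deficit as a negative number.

Goods: 2539.57 + 363.77 + 623.26 + 568.07 = 4094.67
Services: 128.60 - 132.61 - 767.87 = -771.88
Primary income: -337.42 - 323.84 = -661.26
Current account = 4094.67 + (-771.88) + (-661.26) = 2661.53
(Excluded from the current account — financial account: sale of domestic government bonds to non-residents 526.01, domestic pension funds' purchases of foreign equities 577.11, new loans extended by domestic banks to foreign borrowers 587.36, purchases of foreign government bonds by domestic residents 571.97; capital account: sale of embassy land to a foreign government 68.42.)

2661.53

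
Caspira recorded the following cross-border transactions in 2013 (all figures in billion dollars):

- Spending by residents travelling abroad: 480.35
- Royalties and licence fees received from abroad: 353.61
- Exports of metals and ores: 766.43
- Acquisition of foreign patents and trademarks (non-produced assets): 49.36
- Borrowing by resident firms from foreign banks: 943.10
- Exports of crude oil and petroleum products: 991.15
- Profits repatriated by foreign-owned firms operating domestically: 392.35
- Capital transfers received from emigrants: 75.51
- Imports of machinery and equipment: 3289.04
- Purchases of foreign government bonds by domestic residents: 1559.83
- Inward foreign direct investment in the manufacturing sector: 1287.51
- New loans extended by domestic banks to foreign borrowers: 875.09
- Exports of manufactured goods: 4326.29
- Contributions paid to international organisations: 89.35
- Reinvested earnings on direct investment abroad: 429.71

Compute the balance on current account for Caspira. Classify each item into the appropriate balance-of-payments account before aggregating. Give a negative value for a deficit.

Goods: -3289.04 + 4326.29 + 991.15 + 766.43 = 2794.83
Services: 353.61 - 480.35 = -126.74
Primary income: -392.35 + 429.71 = 37.36
Secondary income: -89.35
Current account = 2794.83 + (-126.74) + 37.36 + (-89.35) = 2616.10
(Excluded from the current account — capital account: acquisition of foreign patents and trademarks (non-produced assets) 49.36, capital transfers received from emigrants 75.51; financial account: borrowing by resident firms from foreign banks 943.10, purchases of foreign government bonds by domestic residents 1559.83, inward foreign direct investment in the manufacturing sector 1287.51, new loans extended by domestic banks to foreign borrowers 875.09.)

2616.10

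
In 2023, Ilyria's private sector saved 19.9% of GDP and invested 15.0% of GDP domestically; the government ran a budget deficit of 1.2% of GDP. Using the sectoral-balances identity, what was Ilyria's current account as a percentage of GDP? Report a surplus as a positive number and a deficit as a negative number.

3.7

By the sectoral-balances identity, CA = (S_private - I) + (T - G).
Private balance = 19.9 - 15.0 = 4.9
Government balance (T - G) = -1.2
CA = 4.9 + (-1.2) = 3.7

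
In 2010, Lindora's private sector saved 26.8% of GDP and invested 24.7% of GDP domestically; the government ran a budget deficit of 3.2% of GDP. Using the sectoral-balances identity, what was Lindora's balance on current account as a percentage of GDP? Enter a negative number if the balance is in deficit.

By the sectoral-balances identity, CA = (S_private - I) + (T - G).
Private balance = 26.8 - 24.7 = 2.1
Government balance (T - G) = -3.2
CA = 2.1 + (-3.2) = -1.1

-1.1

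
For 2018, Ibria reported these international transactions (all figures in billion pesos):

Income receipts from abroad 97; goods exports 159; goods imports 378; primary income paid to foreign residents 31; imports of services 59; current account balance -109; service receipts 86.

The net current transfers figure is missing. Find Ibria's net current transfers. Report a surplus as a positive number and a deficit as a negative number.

Current account = goods balance + services balance + net primary income + net secondary income
Sum of the known components = -126
Net current transfers = CA - (known components) = -109 - (-126) = 17

17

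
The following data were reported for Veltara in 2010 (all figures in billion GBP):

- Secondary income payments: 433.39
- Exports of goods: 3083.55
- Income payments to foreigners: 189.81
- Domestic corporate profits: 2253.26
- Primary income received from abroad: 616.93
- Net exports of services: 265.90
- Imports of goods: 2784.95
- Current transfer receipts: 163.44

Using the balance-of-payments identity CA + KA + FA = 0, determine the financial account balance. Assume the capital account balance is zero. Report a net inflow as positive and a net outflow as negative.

-721.67

Goods balance = 3083.55 - 2784.95 = 298.60
Services balance = 265.90
Trade balance (goods + services) = 298.60 + 265.90 = 564.50
Net primary income = 616.93 - 189.81 = 427.12
Net secondary income = 163.44 - 433.39 = -269.95
Current account = 564.50 + 427.12 + (-269.95) = 721.67
Financial account = -(721.67) = -721.67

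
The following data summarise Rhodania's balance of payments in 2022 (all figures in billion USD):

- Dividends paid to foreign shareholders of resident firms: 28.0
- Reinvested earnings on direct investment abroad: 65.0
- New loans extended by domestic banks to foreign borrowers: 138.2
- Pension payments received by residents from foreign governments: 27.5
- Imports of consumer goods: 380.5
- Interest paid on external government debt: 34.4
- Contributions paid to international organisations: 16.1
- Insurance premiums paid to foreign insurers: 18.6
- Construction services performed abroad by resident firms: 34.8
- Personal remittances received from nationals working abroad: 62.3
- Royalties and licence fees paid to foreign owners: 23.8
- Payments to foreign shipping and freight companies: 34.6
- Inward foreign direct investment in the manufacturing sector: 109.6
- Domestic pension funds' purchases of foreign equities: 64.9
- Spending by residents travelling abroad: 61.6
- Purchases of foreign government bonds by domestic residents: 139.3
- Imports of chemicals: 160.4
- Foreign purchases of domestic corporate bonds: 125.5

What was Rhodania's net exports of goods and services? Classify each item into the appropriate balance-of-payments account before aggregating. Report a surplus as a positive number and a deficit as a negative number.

-644.7

Goods: -380.5 - 160.4 = -540.9
Services: -61.6 + 34.8 - 23.8 - 18.6 - 34.6 = -103.8
Trade balance = -540.9 + (-103.8) = -644.7
(Excluded from the trade balance — primary income: dividends paid to foreign shareholders of resident firms 28.0, reinvested earnings on direct investment abroad 65.0, interest paid on external government debt 34.4; financial account: new loans extended by domestic banks to foreign borrowers 138.2, inward foreign direct investment in the manufacturing sector 109.6, domestic pension funds' purchases of foreign equities 64.9, purchases of foreign government bonds by domestic residents 139.3, foreign purchases of domestic corporate bonds 125.5; secondary income: pension payments received by residents from foreign governments 27.5, contributions paid to international organisations 16.1, personal remittances received from nationals working abroad 62.3.)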